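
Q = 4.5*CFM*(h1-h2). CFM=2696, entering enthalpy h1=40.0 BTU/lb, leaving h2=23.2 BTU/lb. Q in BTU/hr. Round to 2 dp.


Q = 4.5 * 2696 * (40.0 - 23.2) = 203817.60 BTU/hr

203817.60 BTU/hr


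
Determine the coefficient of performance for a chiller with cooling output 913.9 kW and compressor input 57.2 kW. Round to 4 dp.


COP = 913.9 / 57.2 = 15.9773

15.9773


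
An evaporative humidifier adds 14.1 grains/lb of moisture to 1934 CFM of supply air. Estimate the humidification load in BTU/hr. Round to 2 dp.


Q = 0.68 * 1934 * 14.1 = 18543.19 BTU/hr

18543.19 BTU/hr


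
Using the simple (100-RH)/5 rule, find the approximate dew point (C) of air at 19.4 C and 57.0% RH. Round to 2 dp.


Td = 19.4 - (100-57.0)/5 = 10.80 C

10.80 C


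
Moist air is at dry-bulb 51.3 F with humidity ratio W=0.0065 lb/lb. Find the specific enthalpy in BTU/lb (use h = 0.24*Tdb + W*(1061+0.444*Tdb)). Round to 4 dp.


h = 0.24*51.3 + 0.0065*(1061+0.444*51.3) = 19.3566 BTU/lb

19.3566 BTU/lb


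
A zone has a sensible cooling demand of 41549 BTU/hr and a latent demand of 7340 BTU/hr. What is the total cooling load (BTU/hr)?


Qt = 41549 + 7340 = 48889 BTU/hr

48889 BTU/hr


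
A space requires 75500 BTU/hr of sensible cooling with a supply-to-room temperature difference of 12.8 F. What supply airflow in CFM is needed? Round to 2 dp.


CFM = 75500 / (1.08 * 12.8) = 5461.52

5461.52 CFM


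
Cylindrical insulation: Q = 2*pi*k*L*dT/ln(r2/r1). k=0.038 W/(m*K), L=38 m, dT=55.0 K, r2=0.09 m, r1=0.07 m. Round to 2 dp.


Q = 2*pi*0.038*38*55.0/ln(0.09/0.07) = 1985.60 W

1985.60 W


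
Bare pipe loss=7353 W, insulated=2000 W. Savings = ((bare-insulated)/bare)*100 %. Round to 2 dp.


Savings = ((7353-2000)/7353)*100 = 72.80 %

72.80 %


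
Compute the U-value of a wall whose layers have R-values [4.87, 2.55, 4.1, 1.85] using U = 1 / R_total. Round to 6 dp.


R_total = 4.87 + 2.55 + 4.1 + 1.85 = 13.37
U = 1/13.37 = 0.074794

0.074794


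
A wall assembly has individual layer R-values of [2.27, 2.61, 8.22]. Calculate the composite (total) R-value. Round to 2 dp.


R_total = 2.27 + 2.61 + 8.22 = 13.10

13.10


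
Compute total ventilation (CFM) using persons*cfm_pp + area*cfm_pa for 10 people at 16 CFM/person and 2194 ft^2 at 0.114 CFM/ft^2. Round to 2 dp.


Total = 10*16 + 2194*0.114 = 410.12 CFM

410.12 CFM


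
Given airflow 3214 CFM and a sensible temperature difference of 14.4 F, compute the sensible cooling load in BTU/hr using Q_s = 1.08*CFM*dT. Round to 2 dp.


Q = 1.08 * 3214 * 14.4 = 49984.13 BTU/hr

49984.13 BTU/hr


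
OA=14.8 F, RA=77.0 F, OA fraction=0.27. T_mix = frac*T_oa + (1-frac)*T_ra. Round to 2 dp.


T_mix = 0.27*14.8 + 0.73*77.0 = 60.21 F

60.21 F


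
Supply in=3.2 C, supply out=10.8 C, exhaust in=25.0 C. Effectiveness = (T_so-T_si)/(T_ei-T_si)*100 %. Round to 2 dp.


eff = (10.8-3.2)/(25.0-3.2)*100 = 34.86 %

34.86 %


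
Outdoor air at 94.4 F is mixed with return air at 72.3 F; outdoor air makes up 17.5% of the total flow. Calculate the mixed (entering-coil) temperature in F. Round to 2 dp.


T_mix = 72.3 + (17.5/100)*(94.4-72.3) = 76.17 F

76.17 F


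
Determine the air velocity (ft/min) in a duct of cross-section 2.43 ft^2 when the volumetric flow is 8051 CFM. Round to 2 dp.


V = 8051 / 2.43 = 3313.17 ft/min

3313.17 ft/min


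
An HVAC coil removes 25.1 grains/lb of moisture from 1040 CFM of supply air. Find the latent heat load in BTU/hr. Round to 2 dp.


Q = 0.68 * 1040 * 25.1 = 17750.72 BTU/hr

17750.72 BTU/hr


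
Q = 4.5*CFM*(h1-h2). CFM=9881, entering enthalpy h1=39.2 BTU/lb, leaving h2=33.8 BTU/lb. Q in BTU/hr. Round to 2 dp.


Q = 4.5 * 9881 * (39.2 - 33.8) = 240108.30 BTU/hr

240108.30 BTU/hr


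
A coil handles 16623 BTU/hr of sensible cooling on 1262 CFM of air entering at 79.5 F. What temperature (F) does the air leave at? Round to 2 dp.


dT = 16623/(1.08*1262) = 12.1962
T_leave = 79.5 - 12.1962 = 67.30 F

67.30 F


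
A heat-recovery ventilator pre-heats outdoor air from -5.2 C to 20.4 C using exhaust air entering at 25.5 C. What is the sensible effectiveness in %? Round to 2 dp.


eff = (20.4-(-5.2))/(25.5-(-5.2))*100 = 83.39 %

83.39 %


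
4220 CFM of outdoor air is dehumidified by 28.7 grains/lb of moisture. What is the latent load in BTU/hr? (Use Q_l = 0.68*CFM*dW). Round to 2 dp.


Q = 0.68 * 4220 * 28.7 = 82357.52 BTU/hr

82357.52 BTU/hr


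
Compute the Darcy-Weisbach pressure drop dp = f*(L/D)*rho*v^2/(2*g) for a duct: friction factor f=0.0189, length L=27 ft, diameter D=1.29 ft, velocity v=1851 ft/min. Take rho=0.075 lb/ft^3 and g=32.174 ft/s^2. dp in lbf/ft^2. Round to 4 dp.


v_fps = 1851/60 = 30.85 ft/s
dp = 0.0189*(27/1.29)*0.075*30.85^2/(2*32.174) = 0.4388 lbf/ft^2

0.4388 lbf/ft^2


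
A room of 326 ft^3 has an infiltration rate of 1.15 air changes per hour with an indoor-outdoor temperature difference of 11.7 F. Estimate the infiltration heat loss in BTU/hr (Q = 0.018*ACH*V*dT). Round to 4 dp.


Q = 0.018 * 1.15 * 326 * 11.7 = 78.9539 BTU/hr

78.9539 BTU/hr


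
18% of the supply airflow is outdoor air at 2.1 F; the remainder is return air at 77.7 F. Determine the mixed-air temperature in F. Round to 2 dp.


T_mix = 0.18*2.1 + 0.82*77.7 = 64.09 F

64.09 F


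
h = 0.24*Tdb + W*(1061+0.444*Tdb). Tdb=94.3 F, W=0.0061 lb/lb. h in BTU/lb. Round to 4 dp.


h = 0.24*94.3 + 0.0061*(1061+0.444*94.3) = 29.3595 BTU/lb

29.3595 BTU/lb


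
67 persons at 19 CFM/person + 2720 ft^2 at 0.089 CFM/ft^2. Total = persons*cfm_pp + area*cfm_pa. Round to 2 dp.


Total = 67*19 + 2720*0.089 = 1515.08 CFM

1515.08 CFM


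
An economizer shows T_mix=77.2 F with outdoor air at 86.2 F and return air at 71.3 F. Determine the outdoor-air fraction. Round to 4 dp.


frac = (77.2 - 71.3) / (86.2 - 71.3) = 0.3960

0.3960


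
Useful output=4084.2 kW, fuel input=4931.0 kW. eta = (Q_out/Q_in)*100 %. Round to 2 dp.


eta = (4084.2/4931.0)*100 = 82.83 %

82.83 %


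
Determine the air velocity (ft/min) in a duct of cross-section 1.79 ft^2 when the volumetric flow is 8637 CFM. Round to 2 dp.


V = 8637 / 1.79 = 4825.14 ft/min

4825.14 ft/min


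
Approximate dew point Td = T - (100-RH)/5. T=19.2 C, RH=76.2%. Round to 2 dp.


Td = 19.2 - (100-76.2)/5 = 14.44 C

14.44 C


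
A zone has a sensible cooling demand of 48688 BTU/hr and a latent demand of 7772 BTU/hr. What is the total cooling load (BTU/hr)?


Qt = 48688 + 7772 = 56460 BTU/hr

56460 BTU/hr


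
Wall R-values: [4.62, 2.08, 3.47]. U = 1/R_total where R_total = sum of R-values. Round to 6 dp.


R_total = 4.62 + 2.08 + 3.47 = 10.17
U = 1/10.17 = 0.098328

0.098328


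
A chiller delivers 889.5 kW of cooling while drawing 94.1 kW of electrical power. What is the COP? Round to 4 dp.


COP = 889.5 / 94.1 = 9.4527

9.4527


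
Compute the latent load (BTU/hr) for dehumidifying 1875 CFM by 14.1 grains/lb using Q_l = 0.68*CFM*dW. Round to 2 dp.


Q = 0.68 * 1875 * 14.1 = 17977.50 BTU/hr

17977.50 BTU/hr


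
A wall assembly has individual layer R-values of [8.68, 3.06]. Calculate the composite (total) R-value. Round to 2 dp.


R_total = 8.68 + 3.06 = 11.74

11.74


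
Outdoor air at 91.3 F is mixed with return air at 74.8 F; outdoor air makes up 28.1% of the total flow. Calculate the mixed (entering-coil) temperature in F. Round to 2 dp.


T_mix = 74.8 + (28.1/100)*(91.3-74.8) = 79.44 F

79.44 F


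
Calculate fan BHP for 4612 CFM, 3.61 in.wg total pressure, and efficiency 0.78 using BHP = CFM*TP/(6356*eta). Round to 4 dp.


BHP = 4612 * 3.61 / (6356 * 0.78) = 3.3583 hp

3.3583 hp


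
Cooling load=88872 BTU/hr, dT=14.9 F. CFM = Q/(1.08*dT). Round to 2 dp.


CFM = 88872 / (1.08 * 14.9) = 5522.74

5522.74 CFM


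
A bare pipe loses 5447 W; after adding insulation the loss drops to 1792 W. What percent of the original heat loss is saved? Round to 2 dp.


Savings = ((5447-1792)/5447)*100 = 67.10 %

67.10 %


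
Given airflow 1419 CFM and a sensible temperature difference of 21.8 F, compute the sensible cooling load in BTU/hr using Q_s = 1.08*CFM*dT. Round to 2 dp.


Q = 1.08 * 1419 * 21.8 = 33408.94 BTU/hr

33408.94 BTU/hr


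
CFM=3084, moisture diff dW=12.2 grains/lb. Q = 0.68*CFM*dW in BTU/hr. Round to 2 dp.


Q = 0.68 * 3084 * 12.2 = 25584.86 BTU/hr

25584.86 BTU/hr


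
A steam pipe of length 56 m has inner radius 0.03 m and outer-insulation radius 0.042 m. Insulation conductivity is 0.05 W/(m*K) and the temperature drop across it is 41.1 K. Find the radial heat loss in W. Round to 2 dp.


Q = 2*pi*0.05*56*41.1/ln(0.042/0.03) = 2148.97 W

2148.97 W


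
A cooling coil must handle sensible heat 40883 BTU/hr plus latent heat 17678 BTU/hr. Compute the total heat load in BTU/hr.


Qt = 40883 + 17678 = 58561 BTU/hr

58561 BTU/hr


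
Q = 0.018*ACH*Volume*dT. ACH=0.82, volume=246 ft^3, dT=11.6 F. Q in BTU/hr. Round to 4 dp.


Q = 0.018 * 0.82 * 246 * 11.6 = 42.1191 BTU/hr

42.1191 BTU/hr


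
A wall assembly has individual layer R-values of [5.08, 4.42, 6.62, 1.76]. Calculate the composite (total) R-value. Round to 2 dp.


R_total = 5.08 + 4.42 + 6.62 + 1.76 = 17.88

17.88


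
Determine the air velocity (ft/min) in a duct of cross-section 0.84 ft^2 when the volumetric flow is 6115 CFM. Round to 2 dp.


V = 6115 / 0.84 = 7279.76 ft/min

7279.76 ft/min


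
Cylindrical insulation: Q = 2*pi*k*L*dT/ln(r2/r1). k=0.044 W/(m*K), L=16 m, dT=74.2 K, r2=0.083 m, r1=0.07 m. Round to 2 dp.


Q = 2*pi*0.044*16*74.2/ln(0.083/0.07) = 1926.75 W

1926.75 W


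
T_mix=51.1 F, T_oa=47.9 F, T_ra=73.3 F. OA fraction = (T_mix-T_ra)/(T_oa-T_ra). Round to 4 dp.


frac = (51.1 - 73.3) / (47.9 - 73.3) = 0.8740

0.8740


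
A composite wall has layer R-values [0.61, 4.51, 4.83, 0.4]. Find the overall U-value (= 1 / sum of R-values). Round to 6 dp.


R_total = 0.61 + 4.51 + 4.83 + 0.4 = 10.35
U = 1/10.35 = 0.096618

0.096618


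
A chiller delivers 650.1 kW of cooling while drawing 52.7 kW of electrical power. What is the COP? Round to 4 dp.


COP = 650.1 / 52.7 = 12.3359

12.3359


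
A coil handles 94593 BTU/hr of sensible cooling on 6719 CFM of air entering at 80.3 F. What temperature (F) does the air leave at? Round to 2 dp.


dT = 94593/(1.08*6719) = 13.0356
T_leave = 80.3 - 13.0356 = 67.26 F

67.26 F


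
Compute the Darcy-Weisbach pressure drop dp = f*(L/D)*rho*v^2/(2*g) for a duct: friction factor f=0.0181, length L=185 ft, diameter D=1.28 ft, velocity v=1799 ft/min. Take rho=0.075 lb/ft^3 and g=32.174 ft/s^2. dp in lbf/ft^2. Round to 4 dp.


v_fps = 1799/60 = 29.9833 ft/s
dp = 0.0181*(185/1.28)*0.075*29.9833^2/(2*32.174) = 2.7411 lbf/ft^2

2.7411 lbf/ft^2


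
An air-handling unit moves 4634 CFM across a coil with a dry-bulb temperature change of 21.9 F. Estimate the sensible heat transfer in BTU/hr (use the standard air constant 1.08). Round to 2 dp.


Q = 1.08 * 4634 * 21.9 = 109603.37 BTU/hr

109603.37 BTU/hr


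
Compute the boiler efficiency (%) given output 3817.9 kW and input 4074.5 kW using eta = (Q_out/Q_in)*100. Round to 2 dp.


eta = (3817.9/4074.5)*100 = 93.70 %

93.70 %


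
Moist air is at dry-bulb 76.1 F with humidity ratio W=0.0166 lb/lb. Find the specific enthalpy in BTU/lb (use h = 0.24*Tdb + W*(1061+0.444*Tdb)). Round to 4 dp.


h = 0.24*76.1 + 0.0166*(1061+0.444*76.1) = 36.4375 BTU/lb

36.4375 BTU/lb


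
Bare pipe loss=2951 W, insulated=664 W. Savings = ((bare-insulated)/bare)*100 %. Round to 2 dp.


Savings = ((2951-664)/2951)*100 = 77.50 %

77.50 %


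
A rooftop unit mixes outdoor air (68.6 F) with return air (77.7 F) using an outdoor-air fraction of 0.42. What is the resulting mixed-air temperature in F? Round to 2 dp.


T_mix = 0.42*68.6 + 0.58*77.7 = 73.88 F

73.88 F


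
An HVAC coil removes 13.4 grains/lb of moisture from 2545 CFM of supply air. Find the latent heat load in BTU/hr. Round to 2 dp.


Q = 0.68 * 2545 * 13.4 = 23190.04 BTU/hr

23190.04 BTU/hr


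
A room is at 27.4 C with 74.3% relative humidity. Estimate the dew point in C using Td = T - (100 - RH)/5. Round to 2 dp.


Td = 27.4 - (100-74.3)/5 = 22.26 C

22.26 C


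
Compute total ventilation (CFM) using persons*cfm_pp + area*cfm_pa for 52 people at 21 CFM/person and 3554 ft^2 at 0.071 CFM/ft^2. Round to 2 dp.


Total = 52*21 + 3554*0.071 = 1344.33 CFM

1344.33 CFM


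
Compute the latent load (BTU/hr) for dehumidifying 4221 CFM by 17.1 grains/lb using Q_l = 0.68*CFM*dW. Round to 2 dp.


Q = 0.68 * 4221 * 17.1 = 49081.79 BTU/hr

49081.79 BTU/hr


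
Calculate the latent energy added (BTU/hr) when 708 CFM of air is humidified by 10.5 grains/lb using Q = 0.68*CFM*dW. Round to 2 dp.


Q = 0.68 * 708 * 10.5 = 5055.12 BTU/hr

5055.12 BTU/hr


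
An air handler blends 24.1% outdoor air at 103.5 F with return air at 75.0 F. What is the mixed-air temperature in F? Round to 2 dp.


T_mix = 75.0 + (24.1/100)*(103.5-75.0) = 81.87 F

81.87 F


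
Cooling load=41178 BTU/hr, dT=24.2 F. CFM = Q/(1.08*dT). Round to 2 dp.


CFM = 41178 / (1.08 * 24.2) = 1575.53

1575.53 CFM


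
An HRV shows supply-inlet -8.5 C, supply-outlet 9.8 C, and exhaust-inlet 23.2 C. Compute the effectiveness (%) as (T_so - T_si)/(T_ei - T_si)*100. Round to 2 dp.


eff = (9.8-(-8.5))/(23.2-(-8.5))*100 = 57.73 %

57.73 %


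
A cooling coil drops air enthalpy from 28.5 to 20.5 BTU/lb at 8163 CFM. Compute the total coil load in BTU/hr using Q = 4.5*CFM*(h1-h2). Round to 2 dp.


Q = 4.5 * 8163 * (28.5 - 20.5) = 293868.00 BTU/hr

293868.00 BTU/hr


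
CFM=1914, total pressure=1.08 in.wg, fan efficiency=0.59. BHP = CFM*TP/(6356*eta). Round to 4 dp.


BHP = 1914 * 1.08 / (6356 * 0.59) = 0.5512 hp

0.5512 hp


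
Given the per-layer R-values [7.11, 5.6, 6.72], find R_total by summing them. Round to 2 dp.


R_total = 7.11 + 5.6 + 6.72 = 19.43

19.43


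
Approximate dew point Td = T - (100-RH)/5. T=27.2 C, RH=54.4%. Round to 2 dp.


Td = 27.2 - (100-54.4)/5 = 18.08 C

18.08 C


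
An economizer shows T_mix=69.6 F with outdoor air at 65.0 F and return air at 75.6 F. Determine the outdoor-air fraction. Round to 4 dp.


frac = (69.6 - 75.6) / (65.0 - 75.6) = 0.5660

0.5660


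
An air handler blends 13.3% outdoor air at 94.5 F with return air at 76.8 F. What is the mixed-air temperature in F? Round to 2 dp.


T_mix = 76.8 + (13.3/100)*(94.5-76.8) = 79.15 F

79.15 F


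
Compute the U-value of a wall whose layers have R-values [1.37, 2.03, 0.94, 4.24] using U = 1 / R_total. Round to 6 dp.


R_total = 1.37 + 2.03 + 0.94 + 4.24 = 8.58
U = 1/8.58 = 0.116550

0.116550


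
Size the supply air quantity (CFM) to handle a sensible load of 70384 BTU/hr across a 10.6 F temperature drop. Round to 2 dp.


CFM = 70384 / (1.08 * 10.6) = 6148.15

6148.15 CFM


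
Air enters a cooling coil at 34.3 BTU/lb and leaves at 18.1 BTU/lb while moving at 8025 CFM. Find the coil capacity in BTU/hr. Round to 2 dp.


Q = 4.5 * 8025 * (34.3 - 18.1) = 585022.50 BTU/hr

585022.50 BTU/hr


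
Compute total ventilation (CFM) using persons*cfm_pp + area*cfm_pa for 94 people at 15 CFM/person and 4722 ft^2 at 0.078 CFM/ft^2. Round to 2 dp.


Total = 94*15 + 4722*0.078 = 1778.32 CFM

1778.32 CFM


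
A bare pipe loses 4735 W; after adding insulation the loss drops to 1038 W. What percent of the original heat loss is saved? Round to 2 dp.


Savings = ((4735-1038)/4735)*100 = 78.08 %

78.08 %


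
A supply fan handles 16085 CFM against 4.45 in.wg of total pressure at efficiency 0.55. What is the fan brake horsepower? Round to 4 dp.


BHP = 16085 * 4.45 / (6356 * 0.55) = 20.4755 hp

20.4755 hp


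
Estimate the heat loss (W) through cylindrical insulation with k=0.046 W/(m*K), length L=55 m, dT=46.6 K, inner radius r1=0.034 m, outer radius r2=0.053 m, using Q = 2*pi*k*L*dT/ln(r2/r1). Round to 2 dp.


Q = 2*pi*0.046*55*46.6/ln(0.053/0.034) = 1668.67 W

1668.67 W


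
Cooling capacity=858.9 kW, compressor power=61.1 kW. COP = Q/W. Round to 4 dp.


COP = 858.9 / 61.1 = 14.0573

14.0573


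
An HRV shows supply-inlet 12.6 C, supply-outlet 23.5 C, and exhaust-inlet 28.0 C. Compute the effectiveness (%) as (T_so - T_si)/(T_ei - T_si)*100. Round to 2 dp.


eff = (23.5-12.6)/(28.0-12.6)*100 = 70.78 %

70.78 %


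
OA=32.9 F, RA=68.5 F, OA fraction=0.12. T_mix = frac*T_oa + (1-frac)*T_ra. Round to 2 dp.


T_mix = 0.12*32.9 + 0.88*68.5 = 64.23 F

64.23 F


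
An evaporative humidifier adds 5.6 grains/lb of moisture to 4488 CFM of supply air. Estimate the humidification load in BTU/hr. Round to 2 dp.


Q = 0.68 * 4488 * 5.6 = 17090.30 BTU/hr

17090.30 BTU/hr


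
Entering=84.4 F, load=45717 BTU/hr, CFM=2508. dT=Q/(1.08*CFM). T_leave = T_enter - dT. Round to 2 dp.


dT = 45717/(1.08*2508) = 16.8782
T_leave = 84.4 - 16.8782 = 67.52 F

67.52 F


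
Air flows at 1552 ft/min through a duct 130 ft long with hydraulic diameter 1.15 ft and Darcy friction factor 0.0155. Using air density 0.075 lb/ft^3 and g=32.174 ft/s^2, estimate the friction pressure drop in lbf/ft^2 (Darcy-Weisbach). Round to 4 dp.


v_fps = 1552/60 = 25.8667 ft/s
dp = 0.0155*(130/1.15)*0.075*25.8667^2/(2*32.174) = 1.3664 lbf/ft^2

1.3664 lbf/ft^2


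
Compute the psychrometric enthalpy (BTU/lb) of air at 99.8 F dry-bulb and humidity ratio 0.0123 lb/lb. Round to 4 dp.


h = 0.24*99.8 + 0.0123*(1061+0.444*99.8) = 37.5473 BTU/lb

37.5473 BTU/lb


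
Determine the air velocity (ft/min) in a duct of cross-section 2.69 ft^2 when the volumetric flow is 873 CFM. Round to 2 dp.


V = 873 / 2.69 = 324.54 ft/min

324.54 ft/min


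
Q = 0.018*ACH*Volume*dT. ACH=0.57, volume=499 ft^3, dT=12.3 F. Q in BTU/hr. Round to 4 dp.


Q = 0.018 * 0.57 * 499 * 12.3 = 62.9728 BTU/hr

62.9728 BTU/hr


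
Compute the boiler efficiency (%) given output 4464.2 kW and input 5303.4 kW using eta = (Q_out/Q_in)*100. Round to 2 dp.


eta = (4464.2/5303.4)*100 = 84.18 %

84.18 %


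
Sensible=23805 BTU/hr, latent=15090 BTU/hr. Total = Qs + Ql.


Qt = 23805 + 15090 = 38895 BTU/hr

38895 BTU/hr


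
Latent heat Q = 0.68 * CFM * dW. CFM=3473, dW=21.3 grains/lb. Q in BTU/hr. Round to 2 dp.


Q = 0.68 * 3473 * 21.3 = 50302.93 BTU/hr

50302.93 BTU/hr


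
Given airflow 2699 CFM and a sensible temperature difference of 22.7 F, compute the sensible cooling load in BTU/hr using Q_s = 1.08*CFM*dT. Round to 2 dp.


Q = 1.08 * 2699 * 22.7 = 66168.68 BTU/hr

66168.68 BTU/hr


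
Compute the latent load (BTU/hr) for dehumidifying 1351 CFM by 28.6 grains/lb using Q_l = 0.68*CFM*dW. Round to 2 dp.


Q = 0.68 * 1351 * 28.6 = 26274.25 BTU/hr

26274.25 BTU/hr


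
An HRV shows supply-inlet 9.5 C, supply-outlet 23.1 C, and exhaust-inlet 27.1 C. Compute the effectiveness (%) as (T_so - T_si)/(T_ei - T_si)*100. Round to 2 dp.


eff = (23.1-9.5)/(27.1-9.5)*100 = 77.27 %

77.27 %


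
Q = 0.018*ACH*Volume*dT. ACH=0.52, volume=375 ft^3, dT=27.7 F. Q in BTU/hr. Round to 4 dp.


Q = 0.018 * 0.52 * 375 * 27.7 = 97.2270 BTU/hr

97.2270 BTU/hr


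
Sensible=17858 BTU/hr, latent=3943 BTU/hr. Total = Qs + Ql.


Qt = 17858 + 3943 = 21801 BTU/hr

21801 BTU/hr


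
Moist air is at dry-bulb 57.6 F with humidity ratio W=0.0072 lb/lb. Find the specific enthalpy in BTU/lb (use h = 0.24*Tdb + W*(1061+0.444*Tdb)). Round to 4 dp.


h = 0.24*57.6 + 0.0072*(1061+0.444*57.6) = 21.6473 BTU/lb

21.6473 BTU/lb


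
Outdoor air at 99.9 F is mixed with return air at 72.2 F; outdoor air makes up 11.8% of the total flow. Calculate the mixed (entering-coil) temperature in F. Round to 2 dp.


T_mix = 72.2 + (11.8/100)*(99.9-72.2) = 75.47 F

75.47 F


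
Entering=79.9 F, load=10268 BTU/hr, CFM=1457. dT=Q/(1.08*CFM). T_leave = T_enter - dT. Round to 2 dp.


dT = 10268/(1.08*1457) = 6.5253
T_leave = 79.9 - 6.5253 = 73.37 F

73.37 F


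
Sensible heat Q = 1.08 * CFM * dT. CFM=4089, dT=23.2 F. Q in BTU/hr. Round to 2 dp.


Q = 1.08 * 4089 * 23.2 = 102453.98 BTU/hr

102453.98 BTU/hr


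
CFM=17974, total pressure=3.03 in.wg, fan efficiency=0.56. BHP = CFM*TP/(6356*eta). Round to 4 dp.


BHP = 17974 * 3.03 / (6356 * 0.56) = 15.3008 hp

15.3008 hp


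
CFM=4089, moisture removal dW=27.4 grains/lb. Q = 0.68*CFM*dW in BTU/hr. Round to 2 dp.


Q = 0.68 * 4089 * 27.4 = 76186.25 BTU/hr

76186.25 BTU/hr


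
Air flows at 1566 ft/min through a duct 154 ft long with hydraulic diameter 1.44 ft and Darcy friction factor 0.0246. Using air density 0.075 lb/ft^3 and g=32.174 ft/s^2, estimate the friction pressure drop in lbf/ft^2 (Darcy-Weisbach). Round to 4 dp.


v_fps = 1566/60 = 26.1 ft/s
dp = 0.0246*(154/1.44)*0.075*26.1^2/(2*32.174) = 2.0888 lbf/ft^2

2.0888 lbf/ft^2


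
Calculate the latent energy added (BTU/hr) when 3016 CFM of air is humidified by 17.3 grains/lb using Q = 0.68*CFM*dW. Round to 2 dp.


Q = 0.68 * 3016 * 17.3 = 35480.22 BTU/hr

35480.22 BTU/hr


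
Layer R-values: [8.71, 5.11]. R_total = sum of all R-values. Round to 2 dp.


R_total = 8.71 + 5.11 = 13.82

13.82


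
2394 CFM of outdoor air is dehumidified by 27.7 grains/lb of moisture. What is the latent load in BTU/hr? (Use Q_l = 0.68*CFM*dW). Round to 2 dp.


Q = 0.68 * 2394 * 27.7 = 45093.38 BTU/hr

45093.38 BTU/hr


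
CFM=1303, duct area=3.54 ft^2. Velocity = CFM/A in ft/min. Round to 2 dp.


V = 1303 / 3.54 = 368.08 ft/min

368.08 ft/min


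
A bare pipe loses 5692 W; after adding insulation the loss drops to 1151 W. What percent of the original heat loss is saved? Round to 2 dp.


Savings = ((5692-1151)/5692)*100 = 79.78 %

79.78 %


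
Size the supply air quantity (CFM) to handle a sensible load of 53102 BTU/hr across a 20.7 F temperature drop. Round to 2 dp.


CFM = 53102 / (1.08 * 20.7) = 2375.29

2375.29 CFM


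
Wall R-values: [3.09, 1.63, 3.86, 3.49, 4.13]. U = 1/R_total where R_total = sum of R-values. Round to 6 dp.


R_total = 3.09 + 1.63 + 3.86 + 3.49 + 4.13 = 16.20
U = 1/16.20 = 0.061728

0.061728


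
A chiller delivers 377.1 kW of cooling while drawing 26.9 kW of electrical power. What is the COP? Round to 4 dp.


COP = 377.1 / 26.9 = 14.0186

14.0186


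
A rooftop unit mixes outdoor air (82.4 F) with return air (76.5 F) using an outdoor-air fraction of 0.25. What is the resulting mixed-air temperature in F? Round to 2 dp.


T_mix = 0.25*82.4 + 0.75*76.5 = 77.98 F

77.98 F


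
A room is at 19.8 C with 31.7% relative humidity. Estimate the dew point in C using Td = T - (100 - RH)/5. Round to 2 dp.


Td = 19.8 - (100-31.7)/5 = 6.14 C

6.14 C


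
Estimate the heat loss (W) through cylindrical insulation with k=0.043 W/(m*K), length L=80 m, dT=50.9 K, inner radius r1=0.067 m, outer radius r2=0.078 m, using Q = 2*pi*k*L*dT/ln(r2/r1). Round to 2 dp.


Q = 2*pi*0.043*80*50.9/ln(0.078/0.067) = 7237.13 W

7237.13 W


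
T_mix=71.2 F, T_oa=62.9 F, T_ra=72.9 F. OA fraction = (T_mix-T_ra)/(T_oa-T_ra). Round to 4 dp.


frac = (71.2 - 72.9) / (62.9 - 72.9) = 0.1700

0.1700


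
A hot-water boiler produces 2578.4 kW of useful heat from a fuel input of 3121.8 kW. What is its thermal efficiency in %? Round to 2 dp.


eta = (2578.4/3121.8)*100 = 82.59 %

82.59 %


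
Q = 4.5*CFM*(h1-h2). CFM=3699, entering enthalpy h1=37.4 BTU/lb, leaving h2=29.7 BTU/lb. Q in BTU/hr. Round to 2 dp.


Q = 4.5 * 3699 * (37.4 - 29.7) = 128170.35 BTU/hr

128170.35 BTU/hr


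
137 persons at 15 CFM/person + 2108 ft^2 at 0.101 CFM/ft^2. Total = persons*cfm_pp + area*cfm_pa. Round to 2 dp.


Total = 137*15 + 2108*0.101 = 2267.91 CFM

2267.91 CFM


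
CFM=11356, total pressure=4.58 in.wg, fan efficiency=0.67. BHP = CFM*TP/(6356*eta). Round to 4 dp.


BHP = 11356 * 4.58 / (6356 * 0.67) = 12.2133 hp

12.2133 hp


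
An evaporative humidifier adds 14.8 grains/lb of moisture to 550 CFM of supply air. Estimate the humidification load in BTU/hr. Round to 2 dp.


Q = 0.68 * 550 * 14.8 = 5535.20 BTU/hr

5535.20 BTU/hr


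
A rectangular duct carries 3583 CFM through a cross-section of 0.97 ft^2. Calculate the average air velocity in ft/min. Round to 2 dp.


V = 3583 / 0.97 = 3693.81 ft/min

3693.81 ft/min


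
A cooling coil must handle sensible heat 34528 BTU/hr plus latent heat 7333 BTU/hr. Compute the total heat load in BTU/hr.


Qt = 34528 + 7333 = 41861 BTU/hr

41861 BTU/hr


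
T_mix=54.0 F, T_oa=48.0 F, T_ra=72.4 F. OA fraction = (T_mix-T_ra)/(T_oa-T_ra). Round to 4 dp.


frac = (54.0 - 72.4) / (48.0 - 72.4) = 0.7541

0.7541


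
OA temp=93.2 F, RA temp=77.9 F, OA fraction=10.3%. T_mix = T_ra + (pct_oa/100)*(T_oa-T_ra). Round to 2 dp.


T_mix = 77.9 + (10.3/100)*(93.2-77.9) = 79.48 F

79.48 F


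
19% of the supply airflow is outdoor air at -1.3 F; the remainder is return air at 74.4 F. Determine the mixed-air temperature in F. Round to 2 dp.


T_mix = 0.19*(-1.3) + 0.81*74.4 = 60.02 F

60.02 F


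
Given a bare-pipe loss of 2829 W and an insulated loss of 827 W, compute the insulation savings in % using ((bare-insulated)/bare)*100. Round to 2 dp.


Savings = ((2829-827)/2829)*100 = 70.77 %

70.77 %


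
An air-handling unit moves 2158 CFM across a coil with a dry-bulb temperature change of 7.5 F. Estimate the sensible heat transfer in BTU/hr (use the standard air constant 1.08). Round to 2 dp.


Q = 1.08 * 2158 * 7.5 = 17479.80 BTU/hr

17479.80 BTU/hr


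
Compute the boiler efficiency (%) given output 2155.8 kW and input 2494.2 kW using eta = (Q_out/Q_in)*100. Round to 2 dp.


eta = (2155.8/2494.2)*100 = 86.43 %

86.43 %


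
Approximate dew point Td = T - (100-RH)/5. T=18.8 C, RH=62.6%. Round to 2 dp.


Td = 18.8 - (100-62.6)/5 = 11.32 C

11.32 C


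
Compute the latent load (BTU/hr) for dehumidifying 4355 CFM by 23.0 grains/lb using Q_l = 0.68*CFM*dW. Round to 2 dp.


Q = 0.68 * 4355 * 23.0 = 68112.20 BTU/hr

68112.20 BTU/hr


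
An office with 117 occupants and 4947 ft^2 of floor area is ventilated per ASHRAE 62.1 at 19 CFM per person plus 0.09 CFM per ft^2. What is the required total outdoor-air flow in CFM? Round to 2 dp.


Total = 117*19 + 4947*0.09 = 2668.23 CFM

2668.23 CFM


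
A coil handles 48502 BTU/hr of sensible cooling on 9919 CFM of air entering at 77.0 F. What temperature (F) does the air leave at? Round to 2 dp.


dT = 48502/(1.08*9919) = 4.5276
T_leave = 77.0 - 4.5276 = 72.47 F

72.47 F


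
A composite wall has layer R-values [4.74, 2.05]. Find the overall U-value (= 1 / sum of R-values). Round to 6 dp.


R_total = 4.74 + 2.05 = 6.79
U = 1/6.79 = 0.147275

0.147275


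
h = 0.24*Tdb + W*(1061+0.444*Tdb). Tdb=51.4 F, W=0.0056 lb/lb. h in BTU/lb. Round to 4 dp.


h = 0.24*51.4 + 0.0056*(1061+0.444*51.4) = 18.4054 BTU/lb

18.4054 BTU/lb


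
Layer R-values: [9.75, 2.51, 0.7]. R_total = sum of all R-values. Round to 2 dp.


R_total = 9.75 + 2.51 + 0.7 = 12.96

12.96


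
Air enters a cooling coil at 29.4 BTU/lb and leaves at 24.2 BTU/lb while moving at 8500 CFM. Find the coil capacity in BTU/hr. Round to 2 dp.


Q = 4.5 * 8500 * (29.4 - 24.2) = 198900.00 BTU/hr

198900.00 BTU/hr


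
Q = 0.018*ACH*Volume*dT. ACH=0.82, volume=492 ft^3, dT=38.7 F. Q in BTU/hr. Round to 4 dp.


Q = 0.018 * 0.82 * 492 * 38.7 = 281.0363 BTU/hr

281.0363 BTU/hr


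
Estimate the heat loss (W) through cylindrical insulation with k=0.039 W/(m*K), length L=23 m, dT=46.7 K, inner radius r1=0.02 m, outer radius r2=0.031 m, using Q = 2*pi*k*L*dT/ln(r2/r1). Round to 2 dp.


Q = 2*pi*0.039*23*46.7/ln(0.031/0.02) = 600.57 W

600.57 W


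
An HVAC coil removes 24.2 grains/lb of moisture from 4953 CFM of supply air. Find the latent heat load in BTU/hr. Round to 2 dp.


Q = 0.68 * 4953 * 24.2 = 81506.57 BTU/hr

81506.57 BTU/hr


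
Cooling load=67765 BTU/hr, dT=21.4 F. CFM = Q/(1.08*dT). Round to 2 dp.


CFM = 67765 / (1.08 * 21.4) = 2932.03

2932.03 CFM


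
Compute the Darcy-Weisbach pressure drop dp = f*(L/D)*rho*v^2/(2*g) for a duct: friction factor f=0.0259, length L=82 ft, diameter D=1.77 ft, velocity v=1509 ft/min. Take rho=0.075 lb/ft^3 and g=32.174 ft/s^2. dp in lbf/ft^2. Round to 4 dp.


v_fps = 1509/60 = 25.15 ft/s
dp = 0.0259*(82/1.77)*0.075*25.15^2/(2*32.174) = 0.8846 lbf/ft^2

0.8846 lbf/ft^2


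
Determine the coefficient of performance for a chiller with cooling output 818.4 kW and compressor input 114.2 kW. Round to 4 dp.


COP = 818.4 / 114.2 = 7.1664

7.1664


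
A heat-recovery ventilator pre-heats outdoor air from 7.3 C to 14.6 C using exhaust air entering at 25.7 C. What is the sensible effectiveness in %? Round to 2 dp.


eff = (14.6-7.3)/(25.7-7.3)*100 = 39.67 %

39.67 %


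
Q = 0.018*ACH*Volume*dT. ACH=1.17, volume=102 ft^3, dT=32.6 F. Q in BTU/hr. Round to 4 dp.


Q = 0.018 * 1.17 * 102 * 32.6 = 70.0287 BTU/hr

70.0287 BTU/hr


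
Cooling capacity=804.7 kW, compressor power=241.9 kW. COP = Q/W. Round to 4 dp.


COP = 804.7 / 241.9 = 3.3266

3.3266


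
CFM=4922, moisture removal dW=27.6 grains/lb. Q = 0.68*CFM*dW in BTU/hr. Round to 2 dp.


Q = 0.68 * 4922 * 27.6 = 92376.10 BTU/hr

92376.10 BTU/hr


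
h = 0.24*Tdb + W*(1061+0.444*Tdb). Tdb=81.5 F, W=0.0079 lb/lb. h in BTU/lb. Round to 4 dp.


h = 0.24*81.5 + 0.0079*(1061+0.444*81.5) = 28.2278 BTU/lb

28.2278 BTU/lb


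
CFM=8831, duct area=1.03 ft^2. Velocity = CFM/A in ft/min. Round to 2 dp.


V = 8831 / 1.03 = 8573.79 ft/min

8573.79 ft/min


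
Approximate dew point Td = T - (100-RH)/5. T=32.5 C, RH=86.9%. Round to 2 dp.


Td = 32.5 - (100-86.9)/5 = 29.88 C

29.88 C


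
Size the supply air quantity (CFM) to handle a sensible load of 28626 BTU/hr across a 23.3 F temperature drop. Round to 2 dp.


CFM = 28626 / (1.08 * 23.3) = 1137.58

1137.58 CFM


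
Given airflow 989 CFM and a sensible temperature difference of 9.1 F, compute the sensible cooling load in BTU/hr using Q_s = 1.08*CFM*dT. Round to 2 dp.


Q = 1.08 * 989 * 9.1 = 9719.89 BTU/hr

9719.89 BTU/hr


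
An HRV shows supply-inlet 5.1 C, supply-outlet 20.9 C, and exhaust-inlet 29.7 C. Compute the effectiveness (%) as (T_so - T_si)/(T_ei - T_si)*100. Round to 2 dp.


eff = (20.9-5.1)/(29.7-5.1)*100 = 64.23 %

64.23 %


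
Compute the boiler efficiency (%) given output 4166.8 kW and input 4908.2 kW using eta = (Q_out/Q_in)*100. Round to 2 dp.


eta = (4166.8/4908.2)*100 = 84.89 %

84.89 %


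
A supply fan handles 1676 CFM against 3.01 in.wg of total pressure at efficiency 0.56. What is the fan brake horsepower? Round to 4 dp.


BHP = 1676 * 3.01 / (6356 * 0.56) = 1.4173 hp

1.4173 hp


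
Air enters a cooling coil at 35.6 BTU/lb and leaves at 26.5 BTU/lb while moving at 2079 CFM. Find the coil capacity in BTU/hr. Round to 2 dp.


Q = 4.5 * 2079 * (35.6 - 26.5) = 85135.05 BTU/hr

85135.05 BTU/hr


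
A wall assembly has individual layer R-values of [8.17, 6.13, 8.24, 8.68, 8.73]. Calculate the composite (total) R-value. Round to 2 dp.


R_total = 8.17 + 6.13 + 8.24 + 8.68 + 8.73 = 39.95

39.95


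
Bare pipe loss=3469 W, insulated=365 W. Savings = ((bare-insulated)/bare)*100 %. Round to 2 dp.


Savings = ((3469-365)/3469)*100 = 89.48 %

89.48 %


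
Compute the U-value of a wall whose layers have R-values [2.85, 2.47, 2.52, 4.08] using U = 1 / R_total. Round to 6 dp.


R_total = 2.85 + 2.47 + 2.52 + 4.08 = 11.92
U = 1/11.92 = 0.083893

0.083893


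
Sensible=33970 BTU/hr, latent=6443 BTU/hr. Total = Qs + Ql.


Qt = 33970 + 6443 = 40413 BTU/hr

40413 BTU/hr


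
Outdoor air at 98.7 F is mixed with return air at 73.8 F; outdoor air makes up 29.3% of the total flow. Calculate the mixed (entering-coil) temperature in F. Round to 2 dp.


T_mix = 73.8 + (29.3/100)*(98.7-73.8) = 81.10 F

81.10 F


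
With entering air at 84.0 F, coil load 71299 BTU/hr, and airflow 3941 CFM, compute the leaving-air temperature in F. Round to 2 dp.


dT = 71299/(1.08*3941) = 16.7515
T_leave = 84.0 - 16.7515 = 67.25 F

67.25 F


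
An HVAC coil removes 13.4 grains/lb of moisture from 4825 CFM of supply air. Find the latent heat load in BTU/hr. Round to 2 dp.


Q = 0.68 * 4825 * 13.4 = 43965.40 BTU/hr

43965.40 BTU/hr


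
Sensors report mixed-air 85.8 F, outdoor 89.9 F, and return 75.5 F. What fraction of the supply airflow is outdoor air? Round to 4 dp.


frac = (85.8 - 75.5) / (89.9 - 75.5) = 0.7153

0.7153


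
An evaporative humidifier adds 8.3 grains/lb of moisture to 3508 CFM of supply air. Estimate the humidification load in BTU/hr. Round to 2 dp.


Q = 0.68 * 3508 * 8.3 = 19799.15 BTU/hr

19799.15 BTU/hr


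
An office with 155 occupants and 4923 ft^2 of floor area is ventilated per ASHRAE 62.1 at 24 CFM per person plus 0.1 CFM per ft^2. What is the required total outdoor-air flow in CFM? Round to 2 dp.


Total = 155*24 + 4923*0.1 = 4212.30 CFM

4212.30 CFM


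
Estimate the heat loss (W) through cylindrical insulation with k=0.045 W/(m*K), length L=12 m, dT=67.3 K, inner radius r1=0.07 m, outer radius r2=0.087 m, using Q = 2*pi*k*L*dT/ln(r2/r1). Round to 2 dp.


Q = 2*pi*0.045*12*67.3/ln(0.087/0.07) = 1050.28 W

1050.28 W


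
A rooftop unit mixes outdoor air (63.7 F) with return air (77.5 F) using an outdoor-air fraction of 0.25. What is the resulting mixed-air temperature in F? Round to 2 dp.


T_mix = 0.25*63.7 + 0.75*77.5 = 74.05 F

74.05 F


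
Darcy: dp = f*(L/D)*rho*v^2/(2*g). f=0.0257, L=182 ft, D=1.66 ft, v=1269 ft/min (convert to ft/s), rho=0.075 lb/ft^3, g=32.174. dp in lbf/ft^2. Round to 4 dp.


v_fps = 1269/60 = 21.15 ft/s
dp = 0.0257*(182/1.66)*0.075*21.15^2/(2*32.174) = 1.4691 lbf/ft^2

1.4691 lbf/ft^2


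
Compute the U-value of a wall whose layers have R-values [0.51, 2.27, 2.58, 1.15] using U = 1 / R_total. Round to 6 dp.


R_total = 0.51 + 2.27 + 2.58 + 1.15 = 6.51
U = 1/6.51 = 0.153610

0.153610


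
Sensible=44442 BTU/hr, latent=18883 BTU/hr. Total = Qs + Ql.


Qt = 44442 + 18883 = 63325 BTU/hr

63325 BTU/hr


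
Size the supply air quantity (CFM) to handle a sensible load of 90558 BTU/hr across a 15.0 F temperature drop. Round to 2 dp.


CFM = 90558 / (1.08 * 15.0) = 5590.00

5590.00 CFM


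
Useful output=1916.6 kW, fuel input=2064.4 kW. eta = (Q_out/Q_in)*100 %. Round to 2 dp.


eta = (1916.6/2064.4)*100 = 92.84 %

92.84 %


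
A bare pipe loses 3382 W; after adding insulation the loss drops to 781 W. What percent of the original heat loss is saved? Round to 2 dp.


Savings = ((3382-781)/3382)*100 = 76.91 %

76.91 %


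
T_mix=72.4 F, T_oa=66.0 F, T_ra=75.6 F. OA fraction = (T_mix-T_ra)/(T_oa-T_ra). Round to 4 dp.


frac = (72.4 - 75.6) / (66.0 - 75.6) = 0.3333

0.3333


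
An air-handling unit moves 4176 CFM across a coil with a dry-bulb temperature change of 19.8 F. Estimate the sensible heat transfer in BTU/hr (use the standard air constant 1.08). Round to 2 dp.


Q = 1.08 * 4176 * 19.8 = 89299.58 BTU/hr

89299.58 BTU/hr


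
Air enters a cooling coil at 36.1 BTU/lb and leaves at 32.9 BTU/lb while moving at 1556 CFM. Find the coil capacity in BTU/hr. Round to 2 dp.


Q = 4.5 * 1556 * (36.1 - 32.9) = 22406.40 BTU/hr

22406.40 BTU/hr


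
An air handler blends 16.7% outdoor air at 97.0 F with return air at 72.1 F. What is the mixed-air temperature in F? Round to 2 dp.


T_mix = 72.1 + (16.7/100)*(97.0-72.1) = 76.26 F

76.26 F


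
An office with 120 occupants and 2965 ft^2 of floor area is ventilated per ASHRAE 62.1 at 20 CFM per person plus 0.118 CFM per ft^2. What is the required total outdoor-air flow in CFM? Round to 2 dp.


Total = 120*20 + 2965*0.118 = 2749.87 CFM

2749.87 CFM


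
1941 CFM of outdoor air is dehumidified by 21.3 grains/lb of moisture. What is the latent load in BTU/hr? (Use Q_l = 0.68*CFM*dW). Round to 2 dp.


Q = 0.68 * 1941 * 21.3 = 28113.44 BTU/hr

28113.44 BTU/hr


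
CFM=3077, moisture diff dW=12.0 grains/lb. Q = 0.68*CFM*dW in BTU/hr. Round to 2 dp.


Q = 0.68 * 3077 * 12.0 = 25108.32 BTU/hr

25108.32 BTU/hr


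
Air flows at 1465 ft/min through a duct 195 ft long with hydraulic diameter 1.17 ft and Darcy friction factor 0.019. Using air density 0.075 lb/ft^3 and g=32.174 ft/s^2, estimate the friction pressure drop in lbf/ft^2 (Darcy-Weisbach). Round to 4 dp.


v_fps = 1465/60 = 24.4167 ft/s
dp = 0.019*(195/1.17)*0.075*24.4167^2/(2*32.174) = 2.2004 lbf/ft^2

2.2004 lbf/ft^2


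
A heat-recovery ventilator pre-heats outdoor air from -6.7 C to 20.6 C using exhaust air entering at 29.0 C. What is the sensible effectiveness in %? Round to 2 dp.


eff = (20.6-(-6.7))/(29.0-(-6.7))*100 = 76.47 %

76.47 %


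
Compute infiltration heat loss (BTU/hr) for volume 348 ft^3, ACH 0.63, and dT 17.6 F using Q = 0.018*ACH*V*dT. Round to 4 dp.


Q = 0.018 * 0.63 * 348 * 17.6 = 69.4552 BTU/hr

69.4552 BTU/hr


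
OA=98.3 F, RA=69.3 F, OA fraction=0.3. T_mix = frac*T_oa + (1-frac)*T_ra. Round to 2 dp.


T_mix = 0.3*98.3 + 0.7*69.3 = 78.00 F

78.00 F


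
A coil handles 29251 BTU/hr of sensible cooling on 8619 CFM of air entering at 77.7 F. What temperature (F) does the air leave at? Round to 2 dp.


dT = 29251/(1.08*8619) = 3.1424
T_leave = 77.7 - 3.1424 = 74.56 F

74.56 F


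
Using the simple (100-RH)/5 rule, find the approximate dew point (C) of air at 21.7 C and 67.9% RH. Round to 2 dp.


Td = 21.7 - (100-67.9)/5 = 15.28 C

15.28 C


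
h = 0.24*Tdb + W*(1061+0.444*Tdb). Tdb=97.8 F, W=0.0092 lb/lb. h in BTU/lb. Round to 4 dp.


h = 0.24*97.8 + 0.0092*(1061+0.444*97.8) = 33.6327 BTU/lb

33.6327 BTU/lb


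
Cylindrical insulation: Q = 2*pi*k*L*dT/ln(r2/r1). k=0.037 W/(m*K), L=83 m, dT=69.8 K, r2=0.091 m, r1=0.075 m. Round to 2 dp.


Q = 2*pi*0.037*83*69.8/ln(0.091/0.075) = 6965.03 W

6965.03 W


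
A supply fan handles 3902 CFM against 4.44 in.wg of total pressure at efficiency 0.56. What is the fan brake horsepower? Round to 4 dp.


BHP = 3902 * 4.44 / (6356 * 0.56) = 4.8674 hp

4.8674 hp


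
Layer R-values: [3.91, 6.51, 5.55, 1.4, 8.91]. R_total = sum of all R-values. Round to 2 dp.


R_total = 3.91 + 6.51 + 5.55 + 1.4 + 8.91 = 26.28

26.28


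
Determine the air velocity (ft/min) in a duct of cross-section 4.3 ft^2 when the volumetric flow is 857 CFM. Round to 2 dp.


V = 857 / 4.3 = 199.30 ft/min

199.30 ft/min


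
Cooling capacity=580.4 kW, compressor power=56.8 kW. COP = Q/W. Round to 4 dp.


COP = 580.4 / 56.8 = 10.2183

10.2183


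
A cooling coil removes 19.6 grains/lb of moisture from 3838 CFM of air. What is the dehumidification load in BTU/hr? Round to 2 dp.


Q = 0.68 * 3838 * 19.6 = 51152.86 BTU/hr

51152.86 BTU/hr


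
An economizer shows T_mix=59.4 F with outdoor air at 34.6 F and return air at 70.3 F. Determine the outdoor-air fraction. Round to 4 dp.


frac = (59.4 - 70.3) / (34.6 - 70.3) = 0.3053

0.3053


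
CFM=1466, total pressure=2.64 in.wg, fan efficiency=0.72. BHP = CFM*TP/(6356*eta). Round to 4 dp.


BHP = 1466 * 2.64 / (6356 * 0.72) = 0.8457 hp

0.8457 hp


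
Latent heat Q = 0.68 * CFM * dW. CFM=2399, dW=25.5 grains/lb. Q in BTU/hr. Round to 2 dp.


Q = 0.68 * 2399 * 25.5 = 41598.66 BTU/hr

41598.66 BTU/hr


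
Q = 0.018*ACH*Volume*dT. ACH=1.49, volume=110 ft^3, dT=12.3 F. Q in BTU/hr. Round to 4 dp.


Q = 0.018 * 1.49 * 110 * 12.3 = 36.2875 BTU/hr

36.2875 BTU/hr


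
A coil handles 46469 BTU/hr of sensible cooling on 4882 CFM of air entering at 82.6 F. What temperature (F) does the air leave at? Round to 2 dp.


dT = 46469/(1.08*4882) = 8.8134
T_leave = 82.6 - 8.8134 = 73.79 F

73.79 F
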